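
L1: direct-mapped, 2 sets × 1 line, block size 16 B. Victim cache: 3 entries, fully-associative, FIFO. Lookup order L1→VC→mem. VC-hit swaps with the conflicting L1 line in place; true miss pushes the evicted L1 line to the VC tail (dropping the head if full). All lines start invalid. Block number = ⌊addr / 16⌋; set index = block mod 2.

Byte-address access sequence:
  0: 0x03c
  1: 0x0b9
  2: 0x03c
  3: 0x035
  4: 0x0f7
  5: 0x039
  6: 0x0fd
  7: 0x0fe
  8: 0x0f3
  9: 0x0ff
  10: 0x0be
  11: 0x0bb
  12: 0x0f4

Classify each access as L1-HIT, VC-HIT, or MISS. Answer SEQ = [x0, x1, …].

  [0] addr=0x3c blk=3 s=1: MISS | VC []
  [1] addr=0xb9 blk=11 s=1: MISS | VC [3]
  [2] addr=0x3c blk=3 s=1: VC-HIT | VC [11]
  [3] addr=0x35 blk=3 s=1: L1-HIT | VC [11]
  [4] addr=0xf7 blk=15 s=1: MISS | VC [11, 3]
  [5] addr=0x39 blk=3 s=1: VC-HIT | VC [11, 15]
  [6] addr=0xfd blk=15 s=1: VC-HIT | VC [11, 3]
  [7] addr=0xfe blk=15 s=1: L1-HIT | VC [11, 3]
  [8] addr=0xf3 blk=15 s=1: L1-HIT | VC [11, 3]
  [9] addr=0xff blk=15 s=1: L1-HIT | VC [11, 3]
  [10] addr=0xbe blk=11 s=1: VC-HIT | VC [15, 3]
  [11] addr=0xbb blk=11 s=1: L1-HIT | VC [15, 3]
  [12] addr=0xf4 blk=15 s=1: VC-HIT | VC [11, 3]

SEQ = [MISS, MISS, VC-HIT, L1-HIT, MISS, VC-HIT, VC-HIT, L1-HIT, L1-HIT, L1-HIT, VC-HIT, L1-HIT, VC-HIT]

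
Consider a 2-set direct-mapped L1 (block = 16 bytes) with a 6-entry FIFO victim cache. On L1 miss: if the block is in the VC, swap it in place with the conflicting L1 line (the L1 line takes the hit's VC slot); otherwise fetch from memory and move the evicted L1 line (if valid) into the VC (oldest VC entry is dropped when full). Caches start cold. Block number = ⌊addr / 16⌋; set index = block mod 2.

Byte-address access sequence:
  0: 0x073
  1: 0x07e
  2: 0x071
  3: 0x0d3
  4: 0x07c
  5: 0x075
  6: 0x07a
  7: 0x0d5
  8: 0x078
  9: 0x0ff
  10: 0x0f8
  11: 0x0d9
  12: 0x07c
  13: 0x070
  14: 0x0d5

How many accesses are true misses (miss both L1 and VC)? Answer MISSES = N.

MISSES = 3

  [0] addr=0x73 blk=7 s=1: MISS | VC []
  [1] addr=0x7e blk=7 s=1: L1-HIT | VC []
  [2] addr=0x71 blk=7 s=1: L1-HIT | VC []
  [3] addr=0xd3 blk=13 s=1: MISS | VC [7]
  [4] addr=0x7c blk=7 s=1: VC-HIT | VC [13]
  [5] addr=0x75 blk=7 s=1: L1-HIT | VC [13]
  [6] addr=0x7a blk=7 s=1: L1-HIT | VC [13]
  [7] addr=0xd5 blk=13 s=1: VC-HIT | VC [7]
  [8] addr=0x78 blk=7 s=1: VC-HIT | VC [13]
  [9] addr=0xff blk=15 s=1: MISS | VC [13, 7]
  [10] addr=0xf8 blk=15 s=1: L1-HIT | VC [13, 7]
  [11] addr=0xd9 blk=13 s=1: VC-HIT | VC [15, 7]
  [12] addr=0x7c blk=7 s=1: VC-HIT | VC [15, 13]
  [13] addr=0x70 blk=7 s=1: L1-HIT | VC [15, 13]
  [14] addr=0xd5 blk=13 s=1: VC-HIT | VC [15, 7]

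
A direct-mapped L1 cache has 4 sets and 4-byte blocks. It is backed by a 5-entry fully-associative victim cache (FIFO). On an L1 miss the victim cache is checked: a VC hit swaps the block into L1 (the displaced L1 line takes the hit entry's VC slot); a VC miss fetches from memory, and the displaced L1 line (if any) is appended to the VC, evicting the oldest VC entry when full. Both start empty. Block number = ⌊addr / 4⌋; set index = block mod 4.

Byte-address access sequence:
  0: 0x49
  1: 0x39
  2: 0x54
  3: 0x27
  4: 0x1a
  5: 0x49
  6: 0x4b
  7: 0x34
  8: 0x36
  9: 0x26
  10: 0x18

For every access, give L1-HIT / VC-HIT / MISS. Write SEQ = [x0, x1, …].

  [0] addr=0x49 blk=18 s=2: MISS | VC []
  [1] addr=0x39 blk=14 s=2: MISS | VC [18]
  [2] addr=0x54 blk=21 s=1: MISS | VC [18]
  [3] addr=0x27 blk=9 s=1: MISS | VC [18, 21]
  [4] addr=0x1a blk=6 s=2: MISS | VC [18, 21, 14]
  [5] addr=0x49 blk=18 s=2: VC-HIT | VC [6, 21, 14]
  [6] addr=0x4b blk=18 s=2: L1-HIT | VC [6, 21, 14]
  [7] addr=0x34 blk=13 s=1: MISS | VC [6, 21, 14, 9]
  [8] addr=0x36 blk=13 s=1: L1-HIT | VC [6, 21, 14, 9]
  [9] addr=0x26 blk=9 s=1: VC-HIT | VC [6, 21, 14, 13]
  [10] addr=0x18 blk=6 s=2: VC-HIT | VC [18, 21, 14, 13]

SEQ = [MISS, MISS, MISS, MISS, MISS, VC-HIT, L1-HIT, MISS, L1-HIT, VC-HIT, VC-HIT]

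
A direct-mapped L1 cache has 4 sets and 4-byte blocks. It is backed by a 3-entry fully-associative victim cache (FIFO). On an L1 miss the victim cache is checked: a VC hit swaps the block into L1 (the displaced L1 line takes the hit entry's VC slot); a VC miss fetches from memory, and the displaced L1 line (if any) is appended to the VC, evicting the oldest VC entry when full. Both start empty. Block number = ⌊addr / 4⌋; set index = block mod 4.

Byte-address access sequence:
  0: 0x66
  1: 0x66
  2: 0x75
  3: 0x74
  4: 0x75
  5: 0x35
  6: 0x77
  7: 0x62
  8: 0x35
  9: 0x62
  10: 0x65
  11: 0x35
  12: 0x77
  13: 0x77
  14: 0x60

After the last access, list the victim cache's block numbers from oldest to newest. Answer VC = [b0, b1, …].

VC = [25, 13]

0: 0x66 (blk 25, set 1) → MISS  vc=[]
1: 0x66 (blk 25, set 1) → L1-HIT  vc=[]
2: 0x75 (blk 29, set 1) → MISS  vc=[25]
3: 0x74 (blk 29, set 1) → L1-HIT  vc=[25]
4: 0x75 (blk 29, set 1) → L1-HIT  vc=[25]
5: 0x35 (blk 13, set 1) → MISS  vc=[25, 29]
6: 0x77 (blk 29, set 1) → VC-HIT  vc=[25, 13]
7: 0x62 (blk 24, set 0) → MISS  vc=[25, 13]
8: 0x35 (blk 13, set 1) → VC-HIT  vc=[25, 29]
9: 0x62 (blk 24, set 0) → L1-HIT  vc=[25, 29]
10: 0x65 (blk 25, set 1) → VC-HIT  vc=[13, 29]
11: 0x35 (blk 13, set 1) → VC-HIT  vc=[25, 29]
12: 0x77 (blk 29, set 1) → VC-HIT  vc=[25, 13]
13: 0x77 (blk 29, set 1) → L1-HIT  vc=[25, 13]
14: 0x60 (blk 24, set 0) → L1-HIT  vc=[25, 13]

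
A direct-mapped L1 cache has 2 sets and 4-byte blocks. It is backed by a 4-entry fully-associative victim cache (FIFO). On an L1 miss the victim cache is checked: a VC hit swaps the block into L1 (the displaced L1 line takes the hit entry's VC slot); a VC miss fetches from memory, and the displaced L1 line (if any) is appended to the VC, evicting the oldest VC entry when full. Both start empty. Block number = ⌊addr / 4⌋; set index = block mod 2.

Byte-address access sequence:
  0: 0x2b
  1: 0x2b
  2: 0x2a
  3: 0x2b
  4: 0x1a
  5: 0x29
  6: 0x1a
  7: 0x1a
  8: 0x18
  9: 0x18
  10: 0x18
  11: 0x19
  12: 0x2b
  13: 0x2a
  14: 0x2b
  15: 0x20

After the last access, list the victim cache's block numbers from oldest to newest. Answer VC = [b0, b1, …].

VC = [6, 10]

#0 0x2b→b10/s0 MISS; vc=[]
#1 0x2b→b10/s0 L1-HIT; vc=[]
#2 0x2a→b10/s0 L1-HIT; vc=[]
#3 0x2b→b10/s0 L1-HIT; vc=[]
#4 0x1a→b6/s0 MISS; vc=[10]
#5 0x29→b10/s0 VC-HIT; vc=[6]
#6 0x1a→b6/s0 VC-HIT; vc=[10]
#7 0x1a→b6/s0 L1-HIT; vc=[10]
#8 0x18→b6/s0 L1-HIT; vc=[10]
#9 0x18→b6/s0 L1-HIT; vc=[10]
#10 0x18→b6/s0 L1-HIT; vc=[10]
#11 0x19→b6/s0 L1-HIT; vc=[10]
#12 0x2b→b10/s0 VC-HIT; vc=[6]
#13 0x2a→b10/s0 L1-HIT; vc=[6]
#14 0x2b→b10/s0 L1-HIT; vc=[6]
#15 0x20→b8/s0 MISS; vc=[6,10]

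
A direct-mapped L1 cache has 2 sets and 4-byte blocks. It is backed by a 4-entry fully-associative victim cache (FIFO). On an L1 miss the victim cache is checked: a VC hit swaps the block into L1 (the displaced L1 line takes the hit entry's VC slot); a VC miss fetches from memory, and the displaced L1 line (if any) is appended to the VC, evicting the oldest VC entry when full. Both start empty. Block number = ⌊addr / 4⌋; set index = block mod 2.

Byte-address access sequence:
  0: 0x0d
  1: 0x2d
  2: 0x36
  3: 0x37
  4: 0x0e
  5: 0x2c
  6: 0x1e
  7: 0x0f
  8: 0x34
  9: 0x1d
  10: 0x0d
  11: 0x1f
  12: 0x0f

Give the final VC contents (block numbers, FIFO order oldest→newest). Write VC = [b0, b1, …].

VC = [7, 13, 11]

#0 0xd→b3/s1 MISS; vc=[]
#1 0x2d→b11/s1 MISS; vc=[3]
#2 0x36→b13/s1 MISS; vc=[3,11]
#3 0x37→b13/s1 L1-HIT; vc=[3,11]
#4 0xe→b3/s1 VC-HIT; vc=[13,11]
#5 0x2c→b11/s1 VC-HIT; vc=[13,3]
#6 0x1e→b7/s1 MISS; vc=[13,3,11]
#7 0xf→b3/s1 VC-HIT; vc=[13,7,11]
#8 0x34→b13/s1 VC-HIT; vc=[3,7,11]
#9 0x1d→b7/s1 VC-HIT; vc=[3,13,11]
#10 0xd→b3/s1 VC-HIT; vc=[7,13,11]
#11 0x1f→b7/s1 VC-HIT; vc=[3,13,11]
#12 0xf→b3/s1 VC-HIT; vc=[7,13,11]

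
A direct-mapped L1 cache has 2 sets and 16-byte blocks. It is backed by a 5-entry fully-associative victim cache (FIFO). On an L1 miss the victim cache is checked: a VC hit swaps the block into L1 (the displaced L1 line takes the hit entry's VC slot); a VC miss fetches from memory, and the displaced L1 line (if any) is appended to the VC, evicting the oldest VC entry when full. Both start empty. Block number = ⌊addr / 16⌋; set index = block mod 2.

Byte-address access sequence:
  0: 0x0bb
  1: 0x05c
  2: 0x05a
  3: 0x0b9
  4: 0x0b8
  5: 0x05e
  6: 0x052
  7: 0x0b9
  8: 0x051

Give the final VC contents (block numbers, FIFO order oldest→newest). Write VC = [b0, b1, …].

#0 0xbb→b11/s1 MISS; vc=[]
#1 0x5c→b5/s1 MISS; vc=[11]
#2 0x5a→b5/s1 L1-HIT; vc=[11]
#3 0xb9→b11/s1 VC-HIT; vc=[5]
#4 0xb8→b11/s1 L1-HIT; vc=[5]
#5 0x5e→b5/s1 VC-HIT; vc=[11]
#6 0x52→b5/s1 L1-HIT; vc=[11]
#7 0xb9→b11/s1 VC-HIT; vc=[5]
#8 0x51→b5/s1 VC-HIT; vc=[11]

VC = [11]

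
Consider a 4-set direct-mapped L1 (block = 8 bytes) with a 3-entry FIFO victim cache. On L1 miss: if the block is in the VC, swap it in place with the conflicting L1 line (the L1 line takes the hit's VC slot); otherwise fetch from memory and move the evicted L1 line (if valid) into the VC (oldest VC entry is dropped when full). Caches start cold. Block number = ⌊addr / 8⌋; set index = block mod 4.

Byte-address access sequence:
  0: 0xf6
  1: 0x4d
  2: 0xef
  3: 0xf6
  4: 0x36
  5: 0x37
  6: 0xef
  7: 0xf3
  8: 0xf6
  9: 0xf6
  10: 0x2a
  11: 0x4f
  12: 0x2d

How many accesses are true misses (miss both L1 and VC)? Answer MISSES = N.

MISSES = 5

#0 0xf6→b30/s2 MISS; vc=[]
#1 0x4d→b9/s1 MISS; vc=[]
#2 0xef→b29/s1 MISS; vc=[9]
#3 0xf6→b30/s2 L1-HIT; vc=[9]
#4 0x36→b6/s2 MISS; vc=[9,30]
#5 0x37→b6/s2 L1-HIT; vc=[9,30]
#6 0xef→b29/s1 L1-HIT; vc=[9,30]
#7 0xf3→b30/s2 VC-HIT; vc=[9,6]
#8 0xf6→b30/s2 L1-HIT; vc=[9,6]
#9 0xf6→b30/s2 L1-HIT; vc=[9,6]
#10 0x2a→b5/s1 MISS; vc=[9,6,29]
#11 0x4f→b9/s1 VC-HIT; vc=[5,6,29]
#12 0x2d→b5/s1 VC-HIT; vc=[9,6,29]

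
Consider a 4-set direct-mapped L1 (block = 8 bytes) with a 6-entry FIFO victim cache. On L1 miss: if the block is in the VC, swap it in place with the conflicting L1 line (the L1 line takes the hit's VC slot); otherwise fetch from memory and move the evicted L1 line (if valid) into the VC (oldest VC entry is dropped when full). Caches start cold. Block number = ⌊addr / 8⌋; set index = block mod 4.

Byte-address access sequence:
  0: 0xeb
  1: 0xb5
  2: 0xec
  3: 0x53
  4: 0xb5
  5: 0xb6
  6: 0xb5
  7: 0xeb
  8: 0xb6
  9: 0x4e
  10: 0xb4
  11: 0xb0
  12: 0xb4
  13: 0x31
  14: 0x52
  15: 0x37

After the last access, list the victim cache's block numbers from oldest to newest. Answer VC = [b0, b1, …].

#0 0xeb→b29/s1 MISS; vc=[]
#1 0xb5→b22/s2 MISS; vc=[]
#2 0xec→b29/s1 L1-HIT; vc=[]
#3 0x53→b10/s2 MISS; vc=[22]
#4 0xb5→b22/s2 VC-HIT; vc=[10]
#5 0xb6→b22/s2 L1-HIT; vc=[10]
#6 0xb5→b22/s2 L1-HIT; vc=[10]
#7 0xeb→b29/s1 L1-HIT; vc=[10]
#8 0xb6→b22/s2 L1-HIT; vc=[10]
#9 0x4e→b9/s1 MISS; vc=[10,29]
#10 0xb4→b22/s2 L1-HIT; vc=[10,29]
#11 0xb0→b22/s2 L1-HIT; vc=[10,29]
#12 0xb4→b22/s2 L1-HIT; vc=[10,29]
#13 0x31→b6/s2 MISS; vc=[10,29,22]
#14 0x52→b10/s2 VC-HIT; vc=[6,29,22]
#15 0x37→b6/s2 VC-HIT; vc=[10,29,22]

VC = [10, 29, 22]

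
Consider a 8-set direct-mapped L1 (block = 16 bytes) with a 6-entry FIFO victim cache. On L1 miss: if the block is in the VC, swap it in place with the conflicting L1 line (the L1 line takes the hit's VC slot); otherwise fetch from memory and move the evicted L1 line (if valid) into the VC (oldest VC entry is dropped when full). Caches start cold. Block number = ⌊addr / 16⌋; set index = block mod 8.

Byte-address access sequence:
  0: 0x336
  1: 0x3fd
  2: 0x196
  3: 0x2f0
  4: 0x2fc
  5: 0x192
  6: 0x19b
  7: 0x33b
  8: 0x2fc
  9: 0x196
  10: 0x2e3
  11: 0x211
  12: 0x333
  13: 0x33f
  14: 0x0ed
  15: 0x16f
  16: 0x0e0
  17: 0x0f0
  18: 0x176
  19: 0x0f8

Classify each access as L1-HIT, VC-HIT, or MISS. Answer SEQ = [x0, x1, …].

#0 0x336→b51/s3 MISS; vc=[]
#1 0x3fd→b63/s7 MISS; vc=[]
#2 0x196→b25/s1 MISS; vc=[]
#3 0x2f0→b47/s7 MISS; vc=[63]
#4 0x2fc→b47/s7 L1-HIT; vc=[63]
#5 0x192→b25/s1 L1-HIT; vc=[63]
#6 0x19b→b25/s1 L1-HIT; vc=[63]
#7 0x33b→b51/s3 L1-HIT; vc=[63]
#8 0x2fc→b47/s7 L1-HIT; vc=[63]
#9 0x196→b25/s1 L1-HIT; vc=[63]
#10 0x2e3→b46/s6 MISS; vc=[63]
#11 0x211→b33/s1 MISS; vc=[63,25]
#12 0x333→b51/s3 L1-HIT; vc=[63,25]
#13 0x33f→b51/s3 L1-HIT; vc=[63,25]
#14 0xed→b14/s6 MISS; vc=[63,25,46]
#15 0x16f→b22/s6 MISS; vc=[63,25,46,14]
#16 0xe0→b14/s6 VC-HIT; vc=[63,25,46,22]
#17 0xf0→b15/s7 MISS; vc=[63,25,46,22,47]
#18 0x176→b23/s7 MISS; vc=[63,25,46,22,47,15]
#19 0xf8→b15/s7 VC-HIT; vc=[63,25,46,22,47,23]

SEQ = [MISS, MISS, MISS, MISS, L1-HIT, L1-HIT, L1-HIT, L1-HIT, L1-HIT, L1-HIT, MISS, MISS, L1-HIT, L1-HIT, MISS, MISS, VC-HIT, MISS, MISS, VC-HIT]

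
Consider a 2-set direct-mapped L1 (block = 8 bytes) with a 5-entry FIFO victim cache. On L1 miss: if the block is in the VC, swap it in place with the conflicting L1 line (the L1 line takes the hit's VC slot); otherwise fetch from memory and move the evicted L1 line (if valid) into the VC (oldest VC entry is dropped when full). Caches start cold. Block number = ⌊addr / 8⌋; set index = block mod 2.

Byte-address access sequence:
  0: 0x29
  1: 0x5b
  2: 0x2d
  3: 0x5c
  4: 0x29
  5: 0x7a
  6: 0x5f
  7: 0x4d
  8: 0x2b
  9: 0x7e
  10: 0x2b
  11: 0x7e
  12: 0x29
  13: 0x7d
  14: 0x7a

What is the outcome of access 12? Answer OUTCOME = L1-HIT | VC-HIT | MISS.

OUTCOME = VC-HIT

  [0] addr=0x29 blk=5 s=1: MISS | VC []
  [1] addr=0x5b blk=11 s=1: MISS | VC [5]
  [2] addr=0x2d blk=5 s=1: VC-HIT | VC [11]
  [3] addr=0x5c blk=11 s=1: VC-HIT | VC [5]
  [4] addr=0x29 blk=5 s=1: VC-HIT | VC [11]
  [5] addr=0x7a blk=15 s=1: MISS | VC [11, 5]
  [6] addr=0x5f blk=11 s=1: VC-HIT | VC [15, 5]
  [7] addr=0x4d blk=9 s=1: MISS | VC [15, 5, 11]
  [8] addr=0x2b blk=5 s=1: VC-HIT | VC [15, 9, 11]
  [9] addr=0x7e blk=15 s=1: VC-HIT | VC [5, 9, 11]
  [10] addr=0x2b blk=5 s=1: VC-HIT | VC [15, 9, 11]
  [11] addr=0x7e blk=15 s=1: VC-HIT | VC [5, 9, 11]
  [12] addr=0x29 blk=5 s=1: VC-HIT | VC [15, 9, 11]
  [13] addr=0x7d blk=15 s=1: VC-HIT | VC [5, 9, 11]
  [14] addr=0x7a blk=15 s=1: L1-HIT | VC [5, 9, 11]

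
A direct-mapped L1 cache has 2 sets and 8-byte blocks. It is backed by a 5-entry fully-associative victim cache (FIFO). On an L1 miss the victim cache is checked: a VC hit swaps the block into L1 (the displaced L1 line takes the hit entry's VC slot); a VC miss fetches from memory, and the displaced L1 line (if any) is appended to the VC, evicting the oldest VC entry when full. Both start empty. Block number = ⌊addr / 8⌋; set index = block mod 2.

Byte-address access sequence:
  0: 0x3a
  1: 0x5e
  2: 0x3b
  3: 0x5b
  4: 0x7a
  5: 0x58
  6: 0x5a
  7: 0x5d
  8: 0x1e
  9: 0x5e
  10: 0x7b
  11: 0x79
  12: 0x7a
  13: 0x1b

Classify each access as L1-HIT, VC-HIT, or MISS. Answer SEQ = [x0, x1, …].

  [0] addr=0x3a blk=7 s=1: MISS | VC []
  [1] addr=0x5e blk=11 s=1: MISS | VC [7]
  [2] addr=0x3b blk=7 s=1: VC-HIT | VC [11]
  [3] addr=0x5b blk=11 s=1: VC-HIT | VC [7]
  [4] addr=0x7a blk=15 s=1: MISS | VC [7, 11]
  [5] addr=0x58 blk=11 s=1: VC-HIT | VC [7, 15]
  [6] addr=0x5a blk=11 s=1: L1-HIT | VC [7, 15]
  [7] addr=0x5d blk=11 s=1: L1-HIT | VC [7, 15]
  [8] addr=0x1e blk=3 s=1: MISS | VC [7, 15, 11]
  [9] addr=0x5e blk=11 s=1: VC-HIT | VC [7, 15, 3]
  [10] addr=0x7b blk=15 s=1: VC-HIT | VC [7, 11, 3]
  [11] addr=0x79 blk=15 s=1: L1-HIT | VC [7, 11, 3]
  [12] addr=0x7a blk=15 s=1: L1-HIT | VC [7, 11, 3]
  [13] addr=0x1b blk=3 s=1: VC-HIT | VC [7, 11, 15]

SEQ = [MISS, MISS, VC-HIT, VC-HIT, MISS, VC-HIT, L1-HIT, L1-HIT, MISS, VC-HIT, VC-HIT, L1-HIT, L1-HIT, VC-HIT]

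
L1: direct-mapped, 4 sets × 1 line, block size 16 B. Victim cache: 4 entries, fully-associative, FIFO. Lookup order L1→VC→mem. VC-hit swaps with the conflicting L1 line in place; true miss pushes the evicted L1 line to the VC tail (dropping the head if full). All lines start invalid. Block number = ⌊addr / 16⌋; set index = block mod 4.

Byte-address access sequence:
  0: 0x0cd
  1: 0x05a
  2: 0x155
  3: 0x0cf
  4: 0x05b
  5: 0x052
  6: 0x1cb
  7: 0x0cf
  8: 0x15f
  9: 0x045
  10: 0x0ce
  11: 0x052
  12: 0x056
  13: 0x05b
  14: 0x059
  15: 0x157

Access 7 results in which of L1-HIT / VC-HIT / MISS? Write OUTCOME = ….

  [0] addr=0xcd blk=12 s=0: MISS | VC []
  [1] addr=0x5a blk=5 s=1: MISS | VC []
  [2] addr=0x155 blk=21 s=1: MISS | VC [5]
  [3] addr=0xcf blk=12 s=0: L1-HIT | VC [5]
  [4] addr=0x5b blk=5 s=1: VC-HIT | VC [21]
  [5] addr=0x52 blk=5 s=1: L1-HIT | VC [21]
  [6] addr=0x1cb blk=28 s=0: MISS | VC [21, 12]
  [7] addr=0xcf blk=12 s=0: VC-HIT | VC [21, 28]
  [8] addr=0x15f blk=21 s=1: VC-HIT | VC [5, 28]
  [9] addr=0x45 blk=4 s=0: MISS | VC [5, 28, 12]
  [10] addr=0xce blk=12 s=0: VC-HIT | VC [5, 28, 4]
  [11] addr=0x52 blk=5 s=1: VC-HIT | VC [21, 28, 4]
  [12] addr=0x56 blk=5 s=1: L1-HIT | VC [21, 28, 4]
  [13] addr=0x5b blk=5 s=1: L1-HIT | VC [21, 28, 4]
  [14] addr=0x59 blk=5 s=1: L1-HIT | VC [21, 28, 4]
  [15] addr=0x157 blk=21 s=1: VC-HIT | VC [5, 28, 4]

OUTCOME = VC-HIT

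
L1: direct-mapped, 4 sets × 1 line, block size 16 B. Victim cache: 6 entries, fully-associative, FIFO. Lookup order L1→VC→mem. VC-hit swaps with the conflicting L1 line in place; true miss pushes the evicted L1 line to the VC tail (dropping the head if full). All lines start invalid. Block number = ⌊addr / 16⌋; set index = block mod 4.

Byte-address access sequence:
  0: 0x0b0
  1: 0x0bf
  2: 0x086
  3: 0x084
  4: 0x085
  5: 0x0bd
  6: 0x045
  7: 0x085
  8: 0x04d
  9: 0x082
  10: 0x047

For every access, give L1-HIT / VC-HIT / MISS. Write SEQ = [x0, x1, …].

SEQ = [MISS, L1-HIT, MISS, L1-HIT, L1-HIT, L1-HIT, MISS, VC-HIT, VC-HIT, VC-HIT, VC-HIT]

0: 0xb0 (blk 11, set 3) → MISS  vc=[]
1: 0xbf (blk 11, set 3) → L1-HIT  vc=[]
2: 0x86 (blk 8, set 0) → MISS  vc=[]
3: 0x84 (blk 8, set 0) → L1-HIT  vc=[]
4: 0x85 (blk 8, set 0) → L1-HIT  vc=[]
5: 0xbd (blk 11, set 3) → L1-HIT  vc=[]
6: 0x45 (blk 4, set 0) → MISS  vc=[8]
7: 0x85 (blk 8, set 0) → VC-HIT  vc=[4]
8: 0x4d (blk 4, set 0) → VC-HIT  vc=[8]
9: 0x82 (blk 8, set 0) → VC-HIT  vc=[4]
10: 0x47 (blk 4, set 0) → VC-HIT  vc=[8]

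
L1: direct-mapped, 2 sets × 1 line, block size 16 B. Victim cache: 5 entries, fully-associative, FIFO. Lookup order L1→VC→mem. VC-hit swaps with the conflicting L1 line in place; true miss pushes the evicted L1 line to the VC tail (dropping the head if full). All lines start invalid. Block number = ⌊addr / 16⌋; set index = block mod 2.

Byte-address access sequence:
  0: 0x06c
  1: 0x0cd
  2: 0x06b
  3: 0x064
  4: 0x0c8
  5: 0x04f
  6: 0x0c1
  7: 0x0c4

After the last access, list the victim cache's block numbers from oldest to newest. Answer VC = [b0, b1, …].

0: 0x6c (blk 6, set 0) → MISS  vc=[]
1: 0xcd (blk 12, set 0) → MISS  vc=[6]
2: 0x6b (blk 6, set 0) → VC-HIT  vc=[12]
3: 0x64 (blk 6, set 0) → L1-HIT  vc=[12]
4: 0xc8 (blk 12, set 0) → VC-HIT  vc=[6]
5: 0x4f (blk 4, set 0) → MISS  vc=[6, 12]
6: 0xc1 (blk 12, set 0) → VC-HIT  vc=[6, 4]
7: 0xc4 (blk 12, set 0) → L1-HIT  vc=[6, 4]

VC = [6, 4]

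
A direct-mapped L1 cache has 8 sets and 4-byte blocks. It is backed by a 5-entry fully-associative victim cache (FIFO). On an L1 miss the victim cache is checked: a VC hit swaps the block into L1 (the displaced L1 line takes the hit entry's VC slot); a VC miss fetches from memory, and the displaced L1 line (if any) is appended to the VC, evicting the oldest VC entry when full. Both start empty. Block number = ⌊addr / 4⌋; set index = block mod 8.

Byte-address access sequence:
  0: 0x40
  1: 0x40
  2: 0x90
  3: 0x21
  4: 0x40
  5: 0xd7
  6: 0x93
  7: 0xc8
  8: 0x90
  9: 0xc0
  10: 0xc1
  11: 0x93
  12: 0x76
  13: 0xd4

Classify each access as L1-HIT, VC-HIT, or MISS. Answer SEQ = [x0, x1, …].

0: 0x40 (blk 16, set 0) → MISS  vc=[]
1: 0x40 (blk 16, set 0) → L1-HIT  vc=[]
2: 0x90 (blk 36, set 4) → MISS  vc=[]
3: 0x21 (blk 8, set 0) → MISS  vc=[16]
4: 0x40 (blk 16, set 0) → VC-HIT  vc=[8]
5: 0xd7 (blk 53, set 5) → MISS  vc=[8]
6: 0x93 (blk 36, set 4) → L1-HIT  vc=[8]
7: 0xc8 (blk 50, set 2) → MISS  vc=[8]
8: 0x90 (blk 36, set 4) → L1-HIT  vc=[8]
9: 0xc0 (blk 48, set 0) → MISS  vc=[8, 16]
10: 0xc1 (blk 48, set 0) → L1-HIT  vc=[8, 16]
11: 0x93 (blk 36, set 4) → L1-HIT  vc=[8, 16]
12: 0x76 (blk 29, set 5) → MISS  vc=[8, 16, 53]
13: 0xd4 (blk 53, set 5) → VC-HIT  vc=[8, 16, 29]

SEQ = [MISS, L1-HIT, MISS, MISS, VC-HIT, MISS, L1-HIT, MISS, L1-HIT, MISS, L1-HIT, L1-HIT, MISS, VC-HIT]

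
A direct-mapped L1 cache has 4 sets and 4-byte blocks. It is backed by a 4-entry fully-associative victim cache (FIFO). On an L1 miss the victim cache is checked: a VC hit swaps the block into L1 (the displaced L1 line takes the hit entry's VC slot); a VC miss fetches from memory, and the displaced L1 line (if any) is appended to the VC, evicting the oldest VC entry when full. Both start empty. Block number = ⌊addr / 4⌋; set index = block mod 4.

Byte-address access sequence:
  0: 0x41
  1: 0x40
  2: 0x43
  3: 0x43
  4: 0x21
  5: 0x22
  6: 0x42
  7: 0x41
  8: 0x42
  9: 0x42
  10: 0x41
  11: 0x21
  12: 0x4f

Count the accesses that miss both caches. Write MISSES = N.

  [0] addr=0x41 blk=16 s=0: MISS | VC []
  [1] addr=0x40 blk=16 s=0: L1-HIT | VC []
  [2] addr=0x43 blk=16 s=0: L1-HIT | VC []
  [3] addr=0x43 blk=16 s=0: L1-HIT | VC []
  [4] addr=0x21 blk=8 s=0: MISS | VC [16]
  [5] addr=0x22 blk=8 s=0: L1-HIT | VC [16]
  [6] addr=0x42 blk=16 s=0: VC-HIT | VC [8]
  [7] addr=0x41 blk=16 s=0: L1-HIT | VC [8]
  [8] addr=0x42 blk=16 s=0: L1-HIT | VC [8]
  [9] addr=0x42 blk=16 s=0: L1-HIT | VC [8]
  [10] addr=0x41 blk=16 s=0: L1-HIT | VC [8]
  [11] addr=0x21 blk=8 s=0: VC-HIT | VC [16]
  [12] addr=0x4f blk=19 s=3: MISS | VC [16]

MISSES = 3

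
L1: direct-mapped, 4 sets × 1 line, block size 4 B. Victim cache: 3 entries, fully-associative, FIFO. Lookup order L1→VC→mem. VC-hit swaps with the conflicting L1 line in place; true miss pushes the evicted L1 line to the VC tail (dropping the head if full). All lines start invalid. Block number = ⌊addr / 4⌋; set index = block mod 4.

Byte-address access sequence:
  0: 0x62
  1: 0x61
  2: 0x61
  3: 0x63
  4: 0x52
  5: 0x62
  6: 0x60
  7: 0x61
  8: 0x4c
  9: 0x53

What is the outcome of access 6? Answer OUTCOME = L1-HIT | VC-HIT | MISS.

0: 0x62 (blk 24, set 0) → MISS  vc=[]
1: 0x61 (blk 24, set 0) → L1-HIT  vc=[]
2: 0x61 (blk 24, set 0) → L1-HIT  vc=[]
3: 0x63 (blk 24, set 0) → L1-HIT  vc=[]
4: 0x52 (blk 20, set 0) → MISS  vc=[24]
5: 0x62 (blk 24, set 0) → VC-HIT  vc=[20]
6: 0x60 (blk 24, set 0) → L1-HIT  vc=[20]
7: 0x61 (blk 24, set 0) → L1-HIT  vc=[20]
8: 0x4c (blk 19, set 3) → MISS  vc=[20]
9: 0x53 (blk 20, set 0) → VC-HIT  vc=[24]

OUTCOME = L1-HIT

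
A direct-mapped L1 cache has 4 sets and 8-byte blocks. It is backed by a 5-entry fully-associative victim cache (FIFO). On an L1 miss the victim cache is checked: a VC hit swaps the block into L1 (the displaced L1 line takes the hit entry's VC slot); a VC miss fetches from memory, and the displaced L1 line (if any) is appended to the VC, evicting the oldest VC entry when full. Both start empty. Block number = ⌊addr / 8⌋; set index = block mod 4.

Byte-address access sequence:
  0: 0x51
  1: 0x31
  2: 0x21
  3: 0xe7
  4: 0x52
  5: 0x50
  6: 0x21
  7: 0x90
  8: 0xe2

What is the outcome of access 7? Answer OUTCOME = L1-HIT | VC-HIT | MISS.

OUTCOME = MISS

0: 0x51 (blk 10, set 2) → MISS  vc=[]
1: 0x31 (blk 6, set 2) → MISS  vc=[10]
2: 0x21 (blk 4, set 0) → MISS  vc=[10]
3: 0xe7 (blk 28, set 0) → MISS  vc=[10, 4]
4: 0x52 (blk 10, set 2) → VC-HIT  vc=[6, 4]
5: 0x50 (blk 10, set 2) → L1-HIT  vc=[6, 4]
6: 0x21 (blk 4, set 0) → VC-HIT  vc=[6, 28]
7: 0x90 (blk 18, set 2) → MISS  vc=[6, 28, 10]
8: 0xe2 (blk 28, set 0) → VC-HIT  vc=[6, 4, 10]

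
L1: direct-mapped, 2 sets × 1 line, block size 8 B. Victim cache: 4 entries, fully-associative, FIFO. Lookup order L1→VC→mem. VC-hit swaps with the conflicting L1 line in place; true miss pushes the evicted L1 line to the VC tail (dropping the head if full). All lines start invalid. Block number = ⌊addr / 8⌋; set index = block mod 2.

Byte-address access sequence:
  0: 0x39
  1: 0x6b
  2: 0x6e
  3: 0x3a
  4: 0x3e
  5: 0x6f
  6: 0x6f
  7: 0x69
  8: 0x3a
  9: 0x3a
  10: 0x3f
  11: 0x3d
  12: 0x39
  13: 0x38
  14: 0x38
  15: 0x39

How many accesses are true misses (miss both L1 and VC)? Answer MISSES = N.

0: 0x39 (blk 7, set 1) → MISS  vc=[]
1: 0x6b (blk 13, set 1) → MISS  vc=[7]
2: 0x6e (blk 13, set 1) → L1-HIT  vc=[7]
3: 0x3a (blk 7, set 1) → VC-HIT  vc=[13]
4: 0x3e (blk 7, set 1) → L1-HIT  vc=[13]
5: 0x6f (blk 13, set 1) → VC-HIT  vc=[7]
6: 0x6f (blk 13, set 1) → L1-HIT  vc=[7]
7: 0x69 (blk 13, set 1) → L1-HIT  vc=[7]
8: 0x3a (blk 7, set 1) → VC-HIT  vc=[13]
9: 0x3a (blk 7, set 1) → L1-HIT  vc=[13]
10: 0x3f (blk 7, set 1) → L1-HIT  vc=[13]
11: 0x3d (blk 7, set 1) → L1-HIT  vc=[13]
12: 0x39 (blk 7, set 1) → L1-HIT  vc=[13]
13: 0x38 (blk 7, set 1) → L1-HIT  vc=[13]
14: 0x38 (blk 7, set 1) → L1-HIT  vc=[13]
15: 0x39 (blk 7, set 1) → L1-HIT  vc=[13]

MISSES = 2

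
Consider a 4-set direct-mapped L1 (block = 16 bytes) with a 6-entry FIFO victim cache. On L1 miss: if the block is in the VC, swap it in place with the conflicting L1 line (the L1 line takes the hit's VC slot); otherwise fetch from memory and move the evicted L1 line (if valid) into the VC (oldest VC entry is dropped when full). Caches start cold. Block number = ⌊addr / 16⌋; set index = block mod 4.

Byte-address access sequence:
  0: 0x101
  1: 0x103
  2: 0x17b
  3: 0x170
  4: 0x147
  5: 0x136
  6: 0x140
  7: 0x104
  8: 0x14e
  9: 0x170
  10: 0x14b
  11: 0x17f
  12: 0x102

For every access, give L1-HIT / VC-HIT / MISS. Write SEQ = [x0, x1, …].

SEQ = [MISS, L1-HIT, MISS, L1-HIT, MISS, MISS, L1-HIT, VC-HIT, VC-HIT, VC-HIT, L1-HIT, L1-HIT, VC-HIT]

#0 0x101→b16/s0 MISS; vc=[]
#1 0x103→b16/s0 L1-HIT; vc=[]
#2 0x17b→b23/s3 MISS; vc=[]
#3 0x170→b23/s3 L1-HIT; vc=[]
#4 0x147→b20/s0 MISS; vc=[16]
#5 0x136→b19/s3 MISS; vc=[16,23]
#6 0x140→b20/s0 L1-HIT; vc=[16,23]
#7 0x104→b16/s0 VC-HIT; vc=[20,23]
#8 0x14e→b20/s0 VC-HIT; vc=[16,23]
#9 0x170→b23/s3 VC-HIT; vc=[16,19]
#10 0x14b→b20/s0 L1-HIT; vc=[16,19]
#11 0x17f→b23/s3 L1-HIT; vc=[16,19]
#12 0x102→b16/s0 VC-HIT; vc=[20,19]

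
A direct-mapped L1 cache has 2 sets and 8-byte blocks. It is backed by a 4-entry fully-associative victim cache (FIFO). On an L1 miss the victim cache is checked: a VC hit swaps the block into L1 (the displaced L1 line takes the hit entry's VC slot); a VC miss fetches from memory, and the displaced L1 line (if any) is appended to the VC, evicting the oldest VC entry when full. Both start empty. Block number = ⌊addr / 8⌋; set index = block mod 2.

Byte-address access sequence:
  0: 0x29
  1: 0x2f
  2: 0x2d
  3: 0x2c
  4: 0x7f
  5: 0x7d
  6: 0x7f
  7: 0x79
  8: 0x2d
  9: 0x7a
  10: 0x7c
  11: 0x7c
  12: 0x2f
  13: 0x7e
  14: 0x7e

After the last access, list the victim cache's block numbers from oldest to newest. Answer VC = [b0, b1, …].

0: 0x29 (blk 5, set 1) → MISS  vc=[]
1: 0x2f (blk 5, set 1) → L1-HIT  vc=[]
2: 0x2d (blk 5, set 1) → L1-HIT  vc=[]
3: 0x2c (blk 5, set 1) → L1-HIT  vc=[]
4: 0x7f (blk 15, set 1) → MISS  vc=[5]
5: 0x7d (blk 15, set 1) → L1-HIT  vc=[5]
6: 0x7f (blk 15, set 1) → L1-HIT  vc=[5]
7: 0x79 (blk 15, set 1) → L1-HIT  vc=[5]
8: 0x2d (blk 5, set 1) → VC-HIT  vc=[15]
9: 0x7a (blk 15, set 1) → VC-HIT  vc=[5]
10: 0x7c (blk 15, set 1) → L1-HIT  vc=[5]
11: 0x7c (blk 15, set 1) → L1-HIT  vc=[5]
12: 0x2f (blk 5, set 1) → VC-HIT  vc=[15]
13: 0x7e (blk 15, set 1) → VC-HIT  vc=[5]
14: 0x7e (blk 15, set 1) → L1-HIT  vc=[5]

VC = [5]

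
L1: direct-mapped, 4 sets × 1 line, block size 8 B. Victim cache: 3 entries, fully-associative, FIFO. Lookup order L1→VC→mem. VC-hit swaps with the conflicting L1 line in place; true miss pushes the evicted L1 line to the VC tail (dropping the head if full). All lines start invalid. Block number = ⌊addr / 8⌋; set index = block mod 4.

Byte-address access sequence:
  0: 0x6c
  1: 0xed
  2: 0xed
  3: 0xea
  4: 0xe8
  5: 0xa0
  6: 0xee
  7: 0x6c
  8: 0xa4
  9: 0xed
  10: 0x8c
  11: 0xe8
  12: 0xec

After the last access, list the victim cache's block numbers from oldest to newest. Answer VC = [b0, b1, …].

#0 0x6c→b13/s1 MISS; vc=[]
#1 0xed→b29/s1 MISS; vc=[13]
#2 0xed→b29/s1 L1-HIT; vc=[13]
#3 0xea→b29/s1 L1-HIT; vc=[13]
#4 0xe8→b29/s1 L1-HIT; vc=[13]
#5 0xa0→b20/s0 MISS; vc=[13]
#6 0xee→b29/s1 L1-HIT; vc=[13]
#7 0x6c→b13/s1 VC-HIT; vc=[29]
#8 0xa4→b20/s0 L1-HIT; vc=[29]
#9 0xed→b29/s1 VC-HIT; vc=[13]
#10 0x8c→b17/s1 MISS; vc=[13,29]
#11 0xe8→b29/s1 VC-HIT; vc=[13,17]
#12 0xec→b29/s1 L1-HIT; vc=[13,17]

VC = [13, 17]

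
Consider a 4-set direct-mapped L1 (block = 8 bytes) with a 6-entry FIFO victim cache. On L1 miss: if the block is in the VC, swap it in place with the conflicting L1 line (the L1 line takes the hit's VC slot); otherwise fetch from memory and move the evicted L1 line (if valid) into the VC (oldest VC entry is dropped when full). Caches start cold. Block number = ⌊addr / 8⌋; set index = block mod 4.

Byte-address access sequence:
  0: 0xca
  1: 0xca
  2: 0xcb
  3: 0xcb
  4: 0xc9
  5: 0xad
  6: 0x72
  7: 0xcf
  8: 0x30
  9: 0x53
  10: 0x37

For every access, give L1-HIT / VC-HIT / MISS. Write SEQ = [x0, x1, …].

SEQ = [MISS, L1-HIT, L1-HIT, L1-HIT, L1-HIT, MISS, MISS, VC-HIT, MISS, MISS, VC-HIT]

0: 0xca (blk 25, set 1) → MISS  vc=[]
1: 0xca (blk 25, set 1) → L1-HIT  vc=[]
2: 0xcb (blk 25, set 1) → L1-HIT  vc=[]
3: 0xcb (blk 25, set 1) → L1-HIT  vc=[]
4: 0xc9 (blk 25, set 1) → L1-HIT  vc=[]
5: 0xad (blk 21, set 1) → MISS  vc=[25]
6: 0x72 (blk 14, set 2) → MISS  vc=[25]
7: 0xcf (blk 25, set 1) → VC-HIT  vc=[21]
8: 0x30 (blk 6, set 2) → MISS  vc=[21, 14]
9: 0x53 (blk 10, set 2) → MISS  vc=[21, 14, 6]
10: 0x37 (blk 6, set 2) → VC-HIT  vc=[21, 14, 10]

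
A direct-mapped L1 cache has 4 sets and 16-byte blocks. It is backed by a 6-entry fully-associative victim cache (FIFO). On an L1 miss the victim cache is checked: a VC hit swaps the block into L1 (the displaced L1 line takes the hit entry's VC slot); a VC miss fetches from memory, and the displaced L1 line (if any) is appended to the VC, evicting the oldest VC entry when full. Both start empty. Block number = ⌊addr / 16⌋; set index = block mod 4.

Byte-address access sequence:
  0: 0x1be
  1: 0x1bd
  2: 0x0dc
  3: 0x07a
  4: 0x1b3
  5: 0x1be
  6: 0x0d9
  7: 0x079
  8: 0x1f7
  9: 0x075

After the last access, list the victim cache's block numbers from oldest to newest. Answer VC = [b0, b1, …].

  [0] addr=0x1be blk=27 s=3: MISS | VC []
  [1] addr=0x1bd blk=27 s=3: L1-HIT | VC []
  [2] addr=0xdc blk=13 s=1: MISS | VC []
  [3] addr=0x7a blk=7 s=3: MISS | VC [27]
  [4] addr=0x1b3 blk=27 s=3: VC-HIT | VC [7]
  [5] addr=0x1be blk=27 s=3: L1-HIT | VC [7]
  [6] addr=0xd9 blk=13 s=1: L1-HIT | VC [7]
  [7] addr=0x79 blk=7 s=3: VC-HIT | VC [27]
  [8] addr=0x1f7 blk=31 s=3: MISS | VC [27, 7]
  [9] addr=0x75 blk=7 s=3: VC-HIT | VC [27, 31]

VC = [27, 31]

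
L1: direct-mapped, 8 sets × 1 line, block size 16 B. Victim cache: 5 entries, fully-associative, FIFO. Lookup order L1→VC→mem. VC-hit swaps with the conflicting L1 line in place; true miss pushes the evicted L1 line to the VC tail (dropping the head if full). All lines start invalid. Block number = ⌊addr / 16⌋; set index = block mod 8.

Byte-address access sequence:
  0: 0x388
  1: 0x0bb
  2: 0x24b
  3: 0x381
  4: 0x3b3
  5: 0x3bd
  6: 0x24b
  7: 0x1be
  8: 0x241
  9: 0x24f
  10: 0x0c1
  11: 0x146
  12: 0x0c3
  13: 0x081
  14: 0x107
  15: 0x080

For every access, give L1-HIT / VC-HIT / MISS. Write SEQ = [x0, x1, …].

  [0] addr=0x388 blk=56 s=0: MISS | VC []
  [1] addr=0xbb blk=11 s=3: MISS | VC []
  [2] addr=0x24b blk=36 s=4: MISS | VC []
  [3] addr=0x381 blk=56 s=0: L1-HIT | VC []
  [4] addr=0x3b3 blk=59 s=3: MISS | VC [11]
  [5] addr=0x3bd blk=59 s=3: L1-HIT | VC [11]
  [6] addr=0x24b blk=36 s=4: L1-HIT | VC [11]
  [7] addr=0x1be blk=27 s=3: MISS | VC [11, 59]
  [8] addr=0x241 blk=36 s=4: L1-HIT | VC [11, 59]
  [9] addr=0x24f blk=36 s=4: L1-HIT | VC [11, 59]
  [10] addr=0xc1 blk=12 s=4: MISS | VC [11, 59, 36]
  [11] addr=0x146 blk=20 s=4: MISS | VC [11, 59, 36, 12]
  [12] addr=0xc3 blk=12 s=4: VC-HIT | VC [11, 59, 36, 20]
  [13] addr=0x81 blk=8 s=0: MISS | VC [11, 59, 36, 20, 56]
  [14] addr=0x107 blk=16 s=0: MISS | VC [59, 36, 20, 56, 8]
  [15] addr=0x80 blk=8 s=0: VC-HIT | VC [59, 36, 20, 56, 16]

SEQ = [MISS, MISS, MISS, L1-HIT, MISS, L1-HIT, L1-HIT, MISS, L1-HIT, L1-HIT, MISS, MISS, VC-HIT, MISS, MISS, VC-HIT]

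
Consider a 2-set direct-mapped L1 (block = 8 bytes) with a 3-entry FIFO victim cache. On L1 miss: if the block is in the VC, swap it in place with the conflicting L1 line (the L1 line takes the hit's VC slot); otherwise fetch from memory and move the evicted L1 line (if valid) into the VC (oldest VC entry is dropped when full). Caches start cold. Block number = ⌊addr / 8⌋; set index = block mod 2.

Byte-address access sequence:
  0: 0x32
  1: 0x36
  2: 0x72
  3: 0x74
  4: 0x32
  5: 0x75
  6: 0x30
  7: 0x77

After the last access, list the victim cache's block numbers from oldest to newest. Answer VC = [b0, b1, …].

0: 0x32 (blk 6, set 0) → MISS  vc=[]
1: 0x36 (blk 6, set 0) → L1-HIT  vc=[]
2: 0x72 (blk 14, set 0) → MISS  vc=[6]
3: 0x74 (blk 14, set 0) → L1-HIT  vc=[6]
4: 0x32 (blk 6, set 0) → VC-HIT  vc=[14]
5: 0x75 (blk 14, set 0) → VC-HIT  vc=[6]
6: 0x30 (blk 6, set 0) → VC-HIT  vc=[14]
7: 0x77 (blk 14, set 0) → VC-HIT  vc=[6]

VC = [6]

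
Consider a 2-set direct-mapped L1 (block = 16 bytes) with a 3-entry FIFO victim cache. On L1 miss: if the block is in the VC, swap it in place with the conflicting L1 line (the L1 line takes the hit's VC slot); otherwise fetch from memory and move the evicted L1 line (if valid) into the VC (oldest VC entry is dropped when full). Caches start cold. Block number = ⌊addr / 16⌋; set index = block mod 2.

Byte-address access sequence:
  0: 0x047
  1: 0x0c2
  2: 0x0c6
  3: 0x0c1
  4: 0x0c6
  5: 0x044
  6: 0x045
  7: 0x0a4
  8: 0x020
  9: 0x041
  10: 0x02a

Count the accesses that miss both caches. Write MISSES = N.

MISSES = 4

0: 0x47 (blk 4, set 0) → MISS  vc=[]
1: 0xc2 (blk 12, set 0) → MISS  vc=[4]
2: 0xc6 (blk 12, set 0) → L1-HIT  vc=[4]
3: 0xc1 (blk 12, set 0) → L1-HIT  vc=[4]
4: 0xc6 (blk 12, set 0) → L1-HIT  vc=[4]
5: 0x44 (blk 4, set 0) → VC-HIT  vc=[12]
6: 0x45 (blk 4, set 0) → L1-HIT  vc=[12]
7: 0xa4 (blk 10, set 0) → MISS  vc=[12, 4]
8: 0x20 (blk 2, set 0) → MISS  vc=[12, 4, 10]
9: 0x41 (blk 4, set 0) → VC-HIT  vc=[12, 2, 10]
10: 0x2a (blk 2, set 0) → VC-HIT  vc=[12, 4, 10]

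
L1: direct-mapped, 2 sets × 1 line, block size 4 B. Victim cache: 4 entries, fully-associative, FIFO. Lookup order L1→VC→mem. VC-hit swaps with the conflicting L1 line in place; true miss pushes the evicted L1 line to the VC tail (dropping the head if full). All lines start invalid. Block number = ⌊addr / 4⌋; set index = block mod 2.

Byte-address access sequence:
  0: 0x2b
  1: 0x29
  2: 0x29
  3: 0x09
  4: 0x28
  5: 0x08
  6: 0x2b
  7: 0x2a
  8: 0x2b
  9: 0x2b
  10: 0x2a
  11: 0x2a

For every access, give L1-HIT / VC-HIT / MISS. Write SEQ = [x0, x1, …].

SEQ = [MISS, L1-HIT, L1-HIT, MISS, VC-HIT, VC-HIT, VC-HIT, L1-HIT, L1-HIT, L1-HIT, L1-HIT, L1-HIT]

0: 0x2b (blk 10, set 0) → MISS  vc=[]
1: 0x29 (blk 10, set 0) → L1-HIT  vc=[]
2: 0x29 (blk 10, set 0) → L1-HIT  vc=[]
3: 0x9 (blk 2, set 0) → MISS  vc=[10]
4: 0x28 (blk 10, set 0) → VC-HIT  vc=[2]
5: 0x8 (blk 2, set 0) → VC-HIT  vc=[10]
6: 0x2b (blk 10, set 0) → VC-HIT  vc=[2]
7: 0x2a (blk 10, set 0) → L1-HIT  vc=[2]
8: 0x2b (blk 10, set 0) → L1-HIT  vc=[2]
9: 0x2b (blk 10, set 0) → L1-HIT  vc=[2]
10: 0x2a (blk 10, set 0) → L1-HIT  vc=[2]
11: 0x2a (blk 10, set 0) → L1-HIT  vc=[2]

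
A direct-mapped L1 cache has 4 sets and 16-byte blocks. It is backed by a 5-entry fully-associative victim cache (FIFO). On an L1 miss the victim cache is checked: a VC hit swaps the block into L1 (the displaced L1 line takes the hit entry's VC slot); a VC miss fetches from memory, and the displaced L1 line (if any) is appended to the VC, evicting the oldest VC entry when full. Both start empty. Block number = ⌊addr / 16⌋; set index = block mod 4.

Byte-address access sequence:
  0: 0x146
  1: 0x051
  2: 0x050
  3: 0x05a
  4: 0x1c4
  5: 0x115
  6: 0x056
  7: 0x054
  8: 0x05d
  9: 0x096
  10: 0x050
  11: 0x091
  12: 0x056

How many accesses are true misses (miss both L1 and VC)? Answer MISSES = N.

#0 0x146→b20/s0 MISS; vc=[]
#1 0x51→b5/s1 MISS; vc=[]
#2 0x50→b5/s1 L1-HIT; vc=[]
#3 0x5a→b5/s1 L1-HIT; vc=[]
#4 0x1c4→b28/s0 MISS; vc=[20]
#5 0x115→b17/s1 MISS; vc=[20,5]
#6 0x56→b5/s1 VC-HIT; vc=[20,17]
#7 0x54→b5/s1 L1-HIT; vc=[20,17]
#8 0x5d→b5/s1 L1-HIT; vc=[20,17]
#9 0x96→b9/s1 MISS; vc=[20,17,5]
#10 0x50→b5/s1 VC-HIT; vc=[20,17,9]
#11 0x91→b9/s1 VC-HIT; vc=[20,17,5]
#12 0x56→b5/s1 VC-HIT; vc=[20,17,9]

MISSES = 5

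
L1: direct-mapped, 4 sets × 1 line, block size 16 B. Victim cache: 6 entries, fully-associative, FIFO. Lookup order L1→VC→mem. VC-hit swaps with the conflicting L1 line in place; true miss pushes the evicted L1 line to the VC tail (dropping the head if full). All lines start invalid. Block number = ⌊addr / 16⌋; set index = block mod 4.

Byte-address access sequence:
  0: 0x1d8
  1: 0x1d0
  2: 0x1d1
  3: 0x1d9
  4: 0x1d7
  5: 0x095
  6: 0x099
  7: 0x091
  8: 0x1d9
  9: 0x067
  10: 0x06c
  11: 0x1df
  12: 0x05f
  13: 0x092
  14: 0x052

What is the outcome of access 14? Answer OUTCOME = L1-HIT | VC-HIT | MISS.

OUTCOME = VC-HIT

#0 0x1d8→b29/s1 MISS; vc=[]
#1 0x1d0→b29/s1 L1-HIT; vc=[]
#2 0x1d1→b29/s1 L1-HIT; vc=[]
#3 0x1d9→b29/s1 L1-HIT; vc=[]
#4 0x1d7→b29/s1 L1-HIT; vc=[]
#5 0x95→b9/s1 MISS; vc=[29]
#6 0x99→b9/s1 L1-HIT; vc=[29]
#7 0x91→b9/s1 L1-HIT; vc=[29]
#8 0x1d9→b29/s1 VC-HIT; vc=[9]
#9 0x67→b6/s2 MISS; vc=[9]
#10 0x6c→b6/s2 L1-HIT; vc=[9]
#11 0x1df→b29/s1 L1-HIT; vc=[9]
#12 0x5f→b5/s1 MISS; vc=[9,29]
#13 0x92→b9/s1 VC-HIT; vc=[5,29]
#14 0x52→b5/s1 VC-HIT; vc=[9,29]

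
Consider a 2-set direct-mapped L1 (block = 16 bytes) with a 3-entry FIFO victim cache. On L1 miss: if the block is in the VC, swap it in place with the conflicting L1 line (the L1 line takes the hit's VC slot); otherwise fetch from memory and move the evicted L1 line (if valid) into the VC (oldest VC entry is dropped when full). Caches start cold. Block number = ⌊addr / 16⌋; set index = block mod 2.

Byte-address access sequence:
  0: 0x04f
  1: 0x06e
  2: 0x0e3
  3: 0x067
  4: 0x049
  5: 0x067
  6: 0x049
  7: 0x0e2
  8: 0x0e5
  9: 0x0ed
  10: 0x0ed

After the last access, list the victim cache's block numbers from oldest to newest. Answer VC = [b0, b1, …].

VC = [6, 4]

#0 0x4f→b4/s0 MISS; vc=[]
#1 0x6e→b6/s0 MISS; vc=[4]
#2 0xe3→b14/s0 MISS; vc=[4,6]
#3 0x67→b6/s0 VC-HIT; vc=[4,14]
#4 0x49→b4/s0 VC-HIT; vc=[6,14]
#5 0x67→b6/s0 VC-HIT; vc=[4,14]
#6 0x49→b4/s0 VC-HIT; vc=[6,14]
#7 0xe2→b14/s0 VC-HIT; vc=[6,4]
#8 0xe5→b14/s0 L1-HIT; vc=[6,4]
#9 0xed→b14/s0 L1-HIT; vc=[6,4]
#10 0xed→b14/s0 L1-HIT; vc=[6,4]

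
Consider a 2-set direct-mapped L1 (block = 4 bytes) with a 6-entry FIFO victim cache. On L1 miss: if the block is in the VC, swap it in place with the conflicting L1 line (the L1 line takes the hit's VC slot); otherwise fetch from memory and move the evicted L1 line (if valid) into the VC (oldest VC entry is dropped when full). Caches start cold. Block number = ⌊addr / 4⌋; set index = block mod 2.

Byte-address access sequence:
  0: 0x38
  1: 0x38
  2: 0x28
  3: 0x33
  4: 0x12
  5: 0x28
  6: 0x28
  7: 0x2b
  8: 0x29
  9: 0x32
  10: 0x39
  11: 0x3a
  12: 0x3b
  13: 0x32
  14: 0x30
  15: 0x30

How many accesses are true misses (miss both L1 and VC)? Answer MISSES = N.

MISSES = 4

#0 0x38→b14/s0 MISS; vc=[]
#1 0x38→b14/s0 L1-HIT; vc=[]
#2 0x28→b10/s0 MISS; vc=[14]
#3 0x33→b12/s0 MISS; vc=[14,10]
#4 0x12→b4/s0 MISS; vc=[14,10,12]
#5 0x28→b10/s0 VC-HIT; vc=[14,4,12]
#6 0x28→b10/s0 L1-HIT; vc=[14,4,12]
#7 0x2b→b10/s0 L1-HIT; vc=[14,4,12]
#8 0x29→b10/s0 L1-HIT; vc=[14,4,12]
#9 0x32→b12/s0 VC-HIT; vc=[14,4,10]
#10 0x39→b14/s0 VC-HIT; vc=[12,4,10]
#11 0x3a→b14/s0 L1-HIT; vc=[12,4,10]
#12 0x3b→b14/s0 L1-HIT; vc=[12,4,10]
#13 0x32→b12/s0 VC-HIT; vc=[14,4,10]
#14 0x30→b12/s0 L1-HIT; vc=[14,4,10]
#15 0x30→b12/s0 L1-HIT; vc=[14,4,10]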